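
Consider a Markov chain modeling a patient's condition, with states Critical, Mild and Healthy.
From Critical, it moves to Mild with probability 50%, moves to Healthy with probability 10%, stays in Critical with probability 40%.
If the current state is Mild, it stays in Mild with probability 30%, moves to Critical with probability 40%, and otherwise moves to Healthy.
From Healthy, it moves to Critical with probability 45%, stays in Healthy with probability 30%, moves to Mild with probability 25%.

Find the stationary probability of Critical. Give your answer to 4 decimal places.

0.4109

Let the stationary distribution be π with π = πP and π_1 + π_2 + π_3 = 1.
π_1 = 0.4·π_1 + 0.4·π_2 + 0.45·π_3
π_2 = 0.5·π_1 + 0.3·π_2 + 0.25·π_3
Solving with the normalization constraint gives π = (0.4109, 0.3713, 0.2178).
So the stationary probability of Critical is 0.4109.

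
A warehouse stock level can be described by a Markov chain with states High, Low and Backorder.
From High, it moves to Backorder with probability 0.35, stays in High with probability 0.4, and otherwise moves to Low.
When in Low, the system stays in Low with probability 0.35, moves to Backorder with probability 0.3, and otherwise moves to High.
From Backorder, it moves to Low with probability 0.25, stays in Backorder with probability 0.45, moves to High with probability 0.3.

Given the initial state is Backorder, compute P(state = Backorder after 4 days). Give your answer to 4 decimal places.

Propagate the distribution vector 4 days from Backorder.
After 0 days: (0.0000, 0.0000, 1.0000)
After 1 day: (0.3000, 0.2500, 0.4500)
After 2 days: (0.3425, 0.2750, 0.3825)
After 3 days: (0.3480, 0.2775, 0.3745)
After 4 days: (0.3487, 0.2778, 0.3736)
P(in Backorder after 4 days) = 0.3736

0.3736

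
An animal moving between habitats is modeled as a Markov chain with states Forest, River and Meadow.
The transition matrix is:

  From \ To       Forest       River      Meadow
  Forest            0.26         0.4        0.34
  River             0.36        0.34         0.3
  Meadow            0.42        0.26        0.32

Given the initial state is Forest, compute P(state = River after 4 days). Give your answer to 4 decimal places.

0.3350

Propagate the distribution vector 4 days from Forest.
After 0 days: (1.0000, 0.0000, 0.0000)
After 1 day: (0.2600, 0.4000, 0.3400)
After 2 days: (0.3544, 0.3284, 0.3172)
After 3 days: (0.3436, 0.3359, 0.3205)
After 4 days: (0.3449, 0.3350, 0.3202)
P(in River after 4 days) = 0.3350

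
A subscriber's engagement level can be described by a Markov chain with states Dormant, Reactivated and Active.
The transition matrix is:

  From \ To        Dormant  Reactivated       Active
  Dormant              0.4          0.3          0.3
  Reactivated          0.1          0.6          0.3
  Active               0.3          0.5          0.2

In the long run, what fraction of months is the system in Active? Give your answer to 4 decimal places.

0.2727

Let the stationary distribution be π with π = πP and π_1 + π_2 + π_3 = 1.
π_1 = 0.4·π_1 + 0.1·π_2 + 0.3·π_3
π_2 = 0.3·π_1 + 0.6·π_2 + 0.5·π_3
Solving with the normalization constraint gives π = (0.2208, 0.5065, 0.2727).
So the stationary probability of Active is 0.2727.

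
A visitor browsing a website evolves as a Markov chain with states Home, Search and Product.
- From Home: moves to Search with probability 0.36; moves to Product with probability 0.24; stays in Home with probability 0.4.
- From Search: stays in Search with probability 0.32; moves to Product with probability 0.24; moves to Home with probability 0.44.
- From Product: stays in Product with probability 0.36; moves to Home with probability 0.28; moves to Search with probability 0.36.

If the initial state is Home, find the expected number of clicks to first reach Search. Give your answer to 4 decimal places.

Let t(s) be the expected number of clicks to first reach Search from state s, with t(Search) = 0. Conditioning on the first click:
t(Home) = 1 + 0.4·t(Home) + 0.24·t(Product)
t(Product) = 1 + 0.28·t(Home) + 0.36·t(Product)
Solving: t(Home) = 2.7778, t(Product) = 2.7778.
Expected clicks from Home to Search: 2.7778.

2.7778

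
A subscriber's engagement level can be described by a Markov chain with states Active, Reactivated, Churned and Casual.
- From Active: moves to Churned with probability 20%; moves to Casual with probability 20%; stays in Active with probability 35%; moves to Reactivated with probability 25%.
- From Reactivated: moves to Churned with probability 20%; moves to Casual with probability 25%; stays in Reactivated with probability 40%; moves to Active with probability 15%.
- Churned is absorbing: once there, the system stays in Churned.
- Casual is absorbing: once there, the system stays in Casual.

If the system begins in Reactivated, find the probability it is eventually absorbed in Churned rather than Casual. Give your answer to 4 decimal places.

0.4539

Let h(s) be the probability of absorption at Churned starting from transient state s. Then h(Churned) = 1 and h(Casual) = 0. By first-step analysis:
h(Active) = 0.35·h(Active) + 0.25·h(Reactivated) + 0.2·1 + 0.2·0
h(Reactivated) = 0.15·h(Active) + 0.4·h(Reactivated) + 0.2·1 + 0.25·0
Solving: h(Active) = 0.4823, h(Reactivated) = 0.4539.
Starting from Reactivated, the probability is 0.4539.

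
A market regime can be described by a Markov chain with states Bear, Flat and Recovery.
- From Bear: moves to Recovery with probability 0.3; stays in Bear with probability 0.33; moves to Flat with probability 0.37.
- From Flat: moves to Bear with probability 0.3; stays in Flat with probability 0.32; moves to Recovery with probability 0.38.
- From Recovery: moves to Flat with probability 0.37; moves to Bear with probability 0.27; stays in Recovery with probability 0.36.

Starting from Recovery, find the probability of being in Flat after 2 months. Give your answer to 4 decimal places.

Sum over the intermediate state after 1 month:
P = P(Recovery→Bear)·P(Bear→Flat) + P(Recovery→Flat)·P(Flat→Flat) + P(Recovery→Recovery)·P(Recovery→Flat)
  = 0.27×0.37 + 0.37×0.32 + 0.36×0.37
  = 0.0999 + 0.1184 + 0.1332 = 0.3515

0.3515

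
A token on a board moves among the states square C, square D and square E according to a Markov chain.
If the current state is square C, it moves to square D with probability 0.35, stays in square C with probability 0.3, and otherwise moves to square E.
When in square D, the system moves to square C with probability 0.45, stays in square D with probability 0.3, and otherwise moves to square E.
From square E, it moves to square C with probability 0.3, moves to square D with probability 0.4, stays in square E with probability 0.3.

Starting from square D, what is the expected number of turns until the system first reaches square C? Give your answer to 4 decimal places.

Let t(s) be the expected number of turns to first reach square C from state s, with t(square C) = 0. Conditioning on the first turn:
t(square D) = 1 + 0.3·t(square D) + 0.25·t(square E)
t(square E) = 1 + 0.4·t(square D) + 0.3·t(square E)
Solving: t(square D) = 2.4359, t(square E) = 2.8205.
Expected turns from square D to square C: 2.4359.

2.4359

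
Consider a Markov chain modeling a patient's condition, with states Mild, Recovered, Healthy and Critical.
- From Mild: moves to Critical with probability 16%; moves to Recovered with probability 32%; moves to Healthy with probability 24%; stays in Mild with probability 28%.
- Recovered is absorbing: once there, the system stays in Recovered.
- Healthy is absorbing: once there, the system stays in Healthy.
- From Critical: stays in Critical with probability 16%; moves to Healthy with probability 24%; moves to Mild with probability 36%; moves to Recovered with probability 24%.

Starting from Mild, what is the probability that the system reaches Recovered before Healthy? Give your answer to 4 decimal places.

Let h(s) be the probability of absorption at Recovered starting from transient state s. Then h(Recovered) = 1 and h(Healthy) = 0. By first-step analysis:
h(Mild) = 0.28·h(Mild) + 0.32·1 + 0.24·0 + 0.16·h(Critical)
h(Critical) = 0.36·h(Mild) + 0.24·1 + 0.24·0 + 0.16·h(Critical)
Solving: h(Mild) = 0.5614, h(Critical) = 0.5263.
Starting from Mild, the probability is 0.5614.

0.5614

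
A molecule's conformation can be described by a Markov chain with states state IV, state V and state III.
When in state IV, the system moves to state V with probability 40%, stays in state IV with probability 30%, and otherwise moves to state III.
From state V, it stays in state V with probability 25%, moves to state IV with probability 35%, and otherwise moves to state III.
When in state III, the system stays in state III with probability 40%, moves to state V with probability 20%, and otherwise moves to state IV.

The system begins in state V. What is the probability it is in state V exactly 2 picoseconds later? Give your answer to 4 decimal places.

Sum over the intermediate state after 1 picosecond:
P = P(state V→state IV)·P(state IV→state V) + P(state V→state V)·P(state V→state V) + P(state V→state III)·P(state III→state V)
  = 0.35×0.4 + 0.25×0.25 + 0.4×0.2
  = 0.1400 + 0.0625 + 0.0800 = 0.2825

0.2825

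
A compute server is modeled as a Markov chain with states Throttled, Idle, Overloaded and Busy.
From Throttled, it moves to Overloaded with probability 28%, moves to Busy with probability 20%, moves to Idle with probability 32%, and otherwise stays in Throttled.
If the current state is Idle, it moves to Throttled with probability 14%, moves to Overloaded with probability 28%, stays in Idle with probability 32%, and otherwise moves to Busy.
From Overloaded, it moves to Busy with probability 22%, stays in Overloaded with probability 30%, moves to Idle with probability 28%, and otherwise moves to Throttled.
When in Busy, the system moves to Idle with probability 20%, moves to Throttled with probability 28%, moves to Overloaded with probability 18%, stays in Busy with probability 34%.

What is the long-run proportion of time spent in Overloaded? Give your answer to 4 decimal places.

Let the stationary distribution be π with π = πP and π_1 + π_2 + π_3 + π_4 = 1.
π_1 = 0.2·π_1 + 0.14·π_2 + 0.2·π_3 + 0.28·π_4
π_2 = 0.32·π_1 + 0.32·π_2 + 0.28·π_3 + 0.2·π_4
π_3 = 0.28·π_1 + 0.28·π_2 + 0.3·π_3 + 0.18·π_4
Solving with the normalization constraint gives π = (0.2039, 0.2787, 0.2594, 0.2580).
So the stationary probability of Overloaded is 0.2594.

0.2594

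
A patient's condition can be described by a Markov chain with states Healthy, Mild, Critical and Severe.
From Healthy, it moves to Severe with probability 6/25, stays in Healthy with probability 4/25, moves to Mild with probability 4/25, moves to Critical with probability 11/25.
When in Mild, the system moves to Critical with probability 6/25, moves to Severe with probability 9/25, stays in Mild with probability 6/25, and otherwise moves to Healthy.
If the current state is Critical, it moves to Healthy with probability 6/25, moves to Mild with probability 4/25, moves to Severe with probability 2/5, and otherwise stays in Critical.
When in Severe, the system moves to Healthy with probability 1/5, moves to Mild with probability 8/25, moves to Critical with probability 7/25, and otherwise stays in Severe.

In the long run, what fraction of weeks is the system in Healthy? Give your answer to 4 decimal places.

0.1944

Let the stationary distribution be π with π = πP and π_1 + π_2 + π_3 + π_4 = 1.
π_1 = 0.16·π_1 + 0.16·π_2 + 0.24·π_3 + 0.2·π_4
π_2 = 0.16·π_1 + 0.24·π_2 + 0.16·π_3 + 0.32·π_4
π_3 = 0.44·π_1 + 0.24·π_2 + 0.2·π_3 + 0.28·π_4
Solving with the normalization constraint gives π = (0.1944, 0.2261, 0.2797, 0.2999).
So the stationary probability of Healthy is 0.1944.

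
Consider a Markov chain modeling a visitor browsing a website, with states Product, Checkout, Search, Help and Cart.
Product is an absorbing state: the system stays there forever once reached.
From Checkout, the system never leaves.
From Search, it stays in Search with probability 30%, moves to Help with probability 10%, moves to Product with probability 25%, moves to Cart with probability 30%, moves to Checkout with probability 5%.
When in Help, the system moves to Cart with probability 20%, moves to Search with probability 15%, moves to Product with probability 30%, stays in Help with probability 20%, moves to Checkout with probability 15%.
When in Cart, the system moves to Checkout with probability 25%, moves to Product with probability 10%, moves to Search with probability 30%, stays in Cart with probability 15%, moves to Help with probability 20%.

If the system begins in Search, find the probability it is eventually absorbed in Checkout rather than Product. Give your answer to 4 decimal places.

0.3410

Let h(s) be the probability of absorption at Checkout starting from transient state s. Then h(Checkout) = 1 and h(Product) = 0. By first-step analysis:
h(Search) = 0.25·0 + 0.05·1 + 0.3·h(Search) + 0.1·h(Help) + 0.3·h(Cart)
h(Help) = 0.3·0 + 0.15·1 + 0.15·h(Search) + 0.2·h(Help) + 0.2·h(Cart)
h(Cart) = 0.1·0 + 0.25·1 + 0.3·h(Search) + 0.2·h(Help) + 0.15·h(Cart)
Solving: h(Search) = 0.3410, h(Help) = 0.3772, h(Cart) = 0.5032.
Starting from Search, the probability is 0.3410.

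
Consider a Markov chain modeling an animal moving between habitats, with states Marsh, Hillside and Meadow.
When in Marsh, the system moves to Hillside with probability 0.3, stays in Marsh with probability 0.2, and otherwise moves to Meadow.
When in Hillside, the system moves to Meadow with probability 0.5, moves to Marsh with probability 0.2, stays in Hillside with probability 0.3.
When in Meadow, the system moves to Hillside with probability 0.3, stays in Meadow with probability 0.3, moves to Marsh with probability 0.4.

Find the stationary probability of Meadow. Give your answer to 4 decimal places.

Let the stationary distribution be π with π = πP and π_1 + π_2 + π_3 = 1.
π_1 = 0.2·π_1 + 0.2·π_2 + 0.4·π_3
π_2 = 0.3·π_1 + 0.3·π_2 + 0.3·π_3
Solving with the normalization constraint gives π = (0.2833, 0.3000, 0.4167).
So the stationary probability of Meadow is 0.4167.

0.4167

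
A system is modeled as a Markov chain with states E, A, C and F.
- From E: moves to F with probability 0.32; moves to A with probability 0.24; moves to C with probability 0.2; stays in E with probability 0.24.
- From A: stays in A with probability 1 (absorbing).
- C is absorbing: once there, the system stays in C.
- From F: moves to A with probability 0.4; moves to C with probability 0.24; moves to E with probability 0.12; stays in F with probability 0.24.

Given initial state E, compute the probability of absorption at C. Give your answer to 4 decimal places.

Let h(s) be the probability of absorption at C starting from transient state s. Then h(C) = 1 and h(A) = 0. By first-step analysis:
h(E) = 0.24·h(E) + 0.24·0 + 0.2·1 + 0.32·h(F)
h(F) = 0.12·h(E) + 0.4·0 + 0.24·1 + 0.24·h(F)
Solving: h(E) = 0.4243, h(F) = 0.3828.
Starting from E, the probability is 0.4243.

0.4243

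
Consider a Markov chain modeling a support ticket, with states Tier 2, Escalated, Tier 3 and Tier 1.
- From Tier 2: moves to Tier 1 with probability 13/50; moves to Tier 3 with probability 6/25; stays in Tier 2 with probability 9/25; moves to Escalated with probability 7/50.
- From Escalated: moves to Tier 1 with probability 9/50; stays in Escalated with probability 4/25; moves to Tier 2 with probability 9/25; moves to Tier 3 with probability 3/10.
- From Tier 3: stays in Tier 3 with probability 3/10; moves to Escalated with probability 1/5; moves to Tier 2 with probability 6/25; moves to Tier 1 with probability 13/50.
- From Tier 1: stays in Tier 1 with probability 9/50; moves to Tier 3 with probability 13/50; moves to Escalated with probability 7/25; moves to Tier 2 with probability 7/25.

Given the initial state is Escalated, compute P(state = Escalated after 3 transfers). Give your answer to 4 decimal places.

Propagate the distribution vector 3 transfers from Escalated.
After 0 transfers: (0.0000, 1.0000, 0.0000, 0.0000)
After 1 transfer: (0.3600, 0.1600, 0.3000, 0.1800)
After 2 transfers: (0.3096, 0.1864, 0.2712, 0.2328)
After 3 transfers: (0.3088, 0.1926, 0.2721, 0.2265)
P(in Escalated after 3 transfers) = 0.1926

0.1926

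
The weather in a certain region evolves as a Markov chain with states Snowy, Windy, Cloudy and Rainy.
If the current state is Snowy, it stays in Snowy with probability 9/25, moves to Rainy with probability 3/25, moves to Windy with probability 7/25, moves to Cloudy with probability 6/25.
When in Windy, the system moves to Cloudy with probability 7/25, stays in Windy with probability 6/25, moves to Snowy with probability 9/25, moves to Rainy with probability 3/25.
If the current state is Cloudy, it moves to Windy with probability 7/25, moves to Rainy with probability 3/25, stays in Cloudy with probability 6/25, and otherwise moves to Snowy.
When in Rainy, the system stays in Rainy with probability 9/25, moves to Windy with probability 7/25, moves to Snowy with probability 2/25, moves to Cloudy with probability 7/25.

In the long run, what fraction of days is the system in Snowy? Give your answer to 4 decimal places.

0.3158

Let the stationary distribution be π with π = πP and π_1 + π_2 + π_3 + π_4 = 1.
π_1 = 0.36·π_1 + 0.36·π_2 + 0.36·π_3 + 0.08·π_4
π_2 = 0.28·π_1 + 0.24·π_2 + 0.28·π_3 + 0.28·π_4
π_3 = 0.24·π_1 + 0.28·π_2 + 0.24·π_3 + 0.28·π_4
Solving with the normalization constraint gives π = (0.3158, 0.2692, 0.2571, 0.1579).
So the stationary probability of Snowy is 0.3158.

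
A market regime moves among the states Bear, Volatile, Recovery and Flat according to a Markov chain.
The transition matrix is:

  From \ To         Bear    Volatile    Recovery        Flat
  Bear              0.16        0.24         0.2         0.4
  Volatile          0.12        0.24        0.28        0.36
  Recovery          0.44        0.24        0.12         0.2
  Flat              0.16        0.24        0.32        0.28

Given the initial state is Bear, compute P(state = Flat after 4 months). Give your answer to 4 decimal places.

0.3069

Propagate the distribution vector 4 months from Bear.
After 0 months: (1.0000, 0.0000, 0.0000, 0.0000)
After 1 month: (0.1600, 0.2400, 0.2000, 0.4000)
After 2 months: (0.2064, 0.2400, 0.2512, 0.3024)
After 3 months: (0.2207, 0.2400, 0.2354, 0.3039)
After 4 months: (0.2163, 0.2400, 0.2368, 0.3069)
P(in Flat after 4 months) = 0.3069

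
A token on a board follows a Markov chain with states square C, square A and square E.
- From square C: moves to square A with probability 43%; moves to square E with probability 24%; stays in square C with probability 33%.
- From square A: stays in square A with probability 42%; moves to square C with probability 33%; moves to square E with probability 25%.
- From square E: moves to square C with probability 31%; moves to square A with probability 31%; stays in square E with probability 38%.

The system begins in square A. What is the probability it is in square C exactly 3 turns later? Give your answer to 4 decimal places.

Propagate the distribution vector 3 turns from square A.
After 0 turns: (0.0000, 1.0000, 0.0000)
After 1 turn: (0.3300, 0.4200, 0.2500)
After 2 turns: (0.3250, 0.3958, 0.2792)
After 3 turns: (0.3244, 0.3925, 0.2830)
P(in square C after 3 turns) = 0.3244

0.3244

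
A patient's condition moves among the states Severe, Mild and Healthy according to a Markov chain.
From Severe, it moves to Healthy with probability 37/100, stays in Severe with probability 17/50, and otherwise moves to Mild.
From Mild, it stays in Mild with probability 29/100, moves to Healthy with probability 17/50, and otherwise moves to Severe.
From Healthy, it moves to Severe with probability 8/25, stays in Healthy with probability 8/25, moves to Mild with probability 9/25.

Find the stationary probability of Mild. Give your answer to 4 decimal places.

Let the stationary distribution be π with π = πP and π_1 + π_2 + π_3 = 1.
π_1 = 0.34·π_1 + 0.37·π_2 + 0.32·π_3
π_2 = 0.29·π_1 + 0.29·π_2 + 0.36·π_3
Solving with the normalization constraint gives π = (0.3426, 0.3140, 0.3434).
So the stationary probability of Mild is 0.3140.

0.3140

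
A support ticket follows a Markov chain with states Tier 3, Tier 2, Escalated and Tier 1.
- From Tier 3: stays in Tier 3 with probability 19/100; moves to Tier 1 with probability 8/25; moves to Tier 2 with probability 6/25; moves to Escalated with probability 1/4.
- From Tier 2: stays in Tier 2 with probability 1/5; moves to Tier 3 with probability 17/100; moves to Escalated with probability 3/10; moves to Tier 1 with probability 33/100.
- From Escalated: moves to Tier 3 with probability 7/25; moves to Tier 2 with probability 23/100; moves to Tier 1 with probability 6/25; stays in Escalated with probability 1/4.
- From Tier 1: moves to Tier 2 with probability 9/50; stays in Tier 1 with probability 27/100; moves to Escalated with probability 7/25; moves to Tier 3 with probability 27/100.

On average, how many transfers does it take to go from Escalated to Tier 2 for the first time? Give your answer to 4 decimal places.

Let t(s) be the expected number of transfers to first reach Tier 2 from state s, with t(Tier 2) = 0. Conditioning on the first transfer:
t(Tier 3) = 1 + 0.19·t(Tier 3) + 0.25·t(Escalated) + 0.32·t(Tier 1)
t(Escalated) = 1 + 0.28·t(Tier 3) + 0.25·t(Escalated) + 0.24·t(Tier 1)
t(Tier 1) = 1 + 0.27·t(Tier 3) + 0.28·t(Escalated) + 0.27·t(Tier 1)
Solving: t(Tier 3) = 4.5390, t(Escalated) = 4.5636, t(Tier 1) = 4.7991.
Expected transfers from Escalated to Tier 2: 4.5636.

4.5636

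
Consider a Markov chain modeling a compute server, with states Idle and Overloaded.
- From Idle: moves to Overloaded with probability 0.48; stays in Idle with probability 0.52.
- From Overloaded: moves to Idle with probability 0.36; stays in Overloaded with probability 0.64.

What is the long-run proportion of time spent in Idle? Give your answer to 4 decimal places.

Let the stationary distribution be π with π = πP and π_1 + π_2 = 1.
π_1 = 0.52·π_1 + 0.36·π_2
Solving with the normalization constraint gives π = (0.4286, 0.5714).
So the stationary probability of Idle is 0.4286.

0.4286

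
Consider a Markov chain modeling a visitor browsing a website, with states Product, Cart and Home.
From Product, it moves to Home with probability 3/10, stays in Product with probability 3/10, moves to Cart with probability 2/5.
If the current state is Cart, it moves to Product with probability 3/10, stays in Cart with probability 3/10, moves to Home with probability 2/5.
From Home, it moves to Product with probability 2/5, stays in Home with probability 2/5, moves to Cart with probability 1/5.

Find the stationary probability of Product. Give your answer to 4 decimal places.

0.3366

Let the stationary distribution be π with π = πP and π_1 + π_2 + π_3 = 1.
π_1 = 0.3·π_1 + 0.3·π_2 + 0.4·π_3
π_2 = 0.4·π_1 + 0.3·π_2 + 0.2·π_3
Solving with the normalization constraint gives π = (0.3366, 0.2970, 0.3663).
So the stationary probability of Product is 0.3366.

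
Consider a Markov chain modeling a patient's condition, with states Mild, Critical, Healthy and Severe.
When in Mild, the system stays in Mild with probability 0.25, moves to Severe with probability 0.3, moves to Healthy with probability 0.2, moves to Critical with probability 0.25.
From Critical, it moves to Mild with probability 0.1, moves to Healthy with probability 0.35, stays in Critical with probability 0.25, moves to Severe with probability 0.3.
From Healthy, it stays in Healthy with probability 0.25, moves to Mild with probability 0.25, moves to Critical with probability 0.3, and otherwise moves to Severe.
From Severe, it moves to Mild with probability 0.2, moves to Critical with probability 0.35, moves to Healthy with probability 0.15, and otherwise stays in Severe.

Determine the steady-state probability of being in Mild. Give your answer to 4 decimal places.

0.1928

Let the stationary distribution be π with π = πP and π_1 + π_2 + π_3 + π_4 = 1.
π_1 = 0.25·π_1 + 0.1·π_2 + 0.25·π_3 + 0.2·π_4
π_2 = 0.25·π_1 + 0.25·π_2 + 0.3·π_3 + 0.35·π_4
π_3 = 0.2·π_1 + 0.35·π_2 + 0.25·π_3 + 0.15·π_4
Solving with the normalization constraint gives π = (0.1928, 0.2897, 0.2417, 0.2758).
So the stationary probability of Mild is 0.1928.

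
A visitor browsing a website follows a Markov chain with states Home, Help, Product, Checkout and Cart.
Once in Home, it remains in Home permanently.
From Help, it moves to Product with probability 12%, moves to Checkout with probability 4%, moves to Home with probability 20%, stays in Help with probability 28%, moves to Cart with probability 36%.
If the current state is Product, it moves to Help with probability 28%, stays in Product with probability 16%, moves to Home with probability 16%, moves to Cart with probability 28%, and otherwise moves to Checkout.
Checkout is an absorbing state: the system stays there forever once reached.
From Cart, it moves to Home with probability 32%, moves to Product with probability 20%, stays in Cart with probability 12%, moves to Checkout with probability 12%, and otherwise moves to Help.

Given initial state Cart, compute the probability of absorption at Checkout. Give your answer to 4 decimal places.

0.2754

Let h(s) be the probability of absorption at Checkout starting from transient state s. Then h(Checkout) = 1 and h(Home) = 0. By first-step analysis:
h(Help) = 0.2·0 + 0.28·h(Help) + 0.12·h(Product) + 0.04·1 + 0.36·h(Cart)
h(Product) = 0.16·0 + 0.28·h(Help) + 0.16·h(Product) + 0.12·1 + 0.28·h(Cart)
h(Cart) = 0.32·0 + 0.24·h(Help) + 0.2·h(Product) + 0.12·1 + 0.12·h(Cart)
Solving: h(Help) = 0.2461, h(Product) = 0.3167, h(Cart) = 0.2754.
Starting from Cart, the probability is 0.2754.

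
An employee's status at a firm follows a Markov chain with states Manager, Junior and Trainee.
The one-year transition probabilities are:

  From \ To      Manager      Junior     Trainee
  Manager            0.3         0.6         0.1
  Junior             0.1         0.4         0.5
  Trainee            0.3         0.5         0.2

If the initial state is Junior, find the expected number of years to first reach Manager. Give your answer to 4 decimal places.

Let t(s) be the expected number of years to first reach Manager from state s, with t(Manager) = 0. Conditioning on the first year:
t(Junior) = 1 + 0.4·t(Junior) + 0.5·t(Trainee)
t(Trainee) = 1 + 0.5·t(Junior) + 0.2·t(Trainee)
Solving: t(Junior) = 5.6522, t(Trainee) = 4.7826.
Expected years from Junior to Manager: 5.6522.

5.6522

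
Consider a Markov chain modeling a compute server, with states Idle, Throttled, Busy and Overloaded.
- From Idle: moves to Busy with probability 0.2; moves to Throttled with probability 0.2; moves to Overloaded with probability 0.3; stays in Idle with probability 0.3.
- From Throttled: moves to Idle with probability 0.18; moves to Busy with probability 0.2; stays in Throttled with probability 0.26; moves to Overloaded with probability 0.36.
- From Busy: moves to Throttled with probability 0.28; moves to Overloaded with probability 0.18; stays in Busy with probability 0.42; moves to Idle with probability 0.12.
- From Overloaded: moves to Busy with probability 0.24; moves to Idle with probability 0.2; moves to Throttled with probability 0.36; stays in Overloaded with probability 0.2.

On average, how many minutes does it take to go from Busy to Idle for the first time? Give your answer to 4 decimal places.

Let t(s) be the expected number of minutes to first reach Idle from state s, with t(Idle) = 0. Conditioning on the first minute:
t(Throttled) = 1 + 0.26·t(Throttled) + 0.2·t(Busy) + 0.36·t(Overloaded)
t(Busy) = 1 + 0.28·t(Throttled) + 0.42·t(Busy) + 0.18·t(Overloaded)
t(Overloaded) = 1 + 0.36·t(Throttled) + 0.24·t(Busy) + 0.2·t(Overloaded)
Solving: t(Throttled) = 5.9116, t(Busy) = 6.3861, t(Overloaded) = 5.8261.
Expected minutes from Busy to Idle: 6.3861.

6.3861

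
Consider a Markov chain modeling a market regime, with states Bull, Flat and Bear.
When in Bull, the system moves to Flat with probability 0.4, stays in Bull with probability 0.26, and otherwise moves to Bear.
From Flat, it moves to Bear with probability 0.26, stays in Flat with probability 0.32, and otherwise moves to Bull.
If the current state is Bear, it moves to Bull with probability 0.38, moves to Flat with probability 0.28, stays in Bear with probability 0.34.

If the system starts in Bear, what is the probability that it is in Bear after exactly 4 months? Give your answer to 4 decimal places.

Propagate the distribution vector 4 months from Bear.
After 0 months: (0.0000, 0.0000, 1.0000)
After 1 month: (0.3800, 0.2800, 0.3400)
After 2 months: (0.3456, 0.3368, 0.3176)
After 3 months: (0.3520, 0.3349, 0.3131)
After 4 months: (0.3512, 0.3356, 0.3132)
P(in Bear after 4 months) = 0.3132

0.3132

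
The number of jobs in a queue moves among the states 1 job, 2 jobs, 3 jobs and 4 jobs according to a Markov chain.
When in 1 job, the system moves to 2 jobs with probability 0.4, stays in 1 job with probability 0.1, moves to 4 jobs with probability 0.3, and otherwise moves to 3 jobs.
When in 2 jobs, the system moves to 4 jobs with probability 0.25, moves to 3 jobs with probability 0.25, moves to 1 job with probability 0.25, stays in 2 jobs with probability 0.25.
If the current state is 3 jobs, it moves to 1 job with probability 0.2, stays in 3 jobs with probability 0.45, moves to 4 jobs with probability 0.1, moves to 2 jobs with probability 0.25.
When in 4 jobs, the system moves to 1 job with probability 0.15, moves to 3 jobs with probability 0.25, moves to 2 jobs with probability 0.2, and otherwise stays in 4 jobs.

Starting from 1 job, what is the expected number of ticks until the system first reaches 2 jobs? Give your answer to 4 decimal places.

Let t(s) be the expected number of ticks to first reach 2 jobs from state s, with t(2 jobs) = 0. Conditioning on the first tick:
t(1 job) = 1 + 0.1·t(1 job) + 0.2·t(3 jobs) + 0.3·t(4 jobs)
t(3 jobs) = 1 + 0.2·t(1 job) + 0.45·t(3 jobs) + 0.1·t(4 jobs)
t(4 jobs) = 1 + 0.15·t(1 job) + 0.25·t(3 jobs) + 0.4·t(4 jobs)
Solving: t(1 job) = 3.2972, t(3 jobs) = 3.7545, t(4 jobs) = 4.0554.
Expected ticks from 1 job to 2 jobs: 3.2972.

3.2972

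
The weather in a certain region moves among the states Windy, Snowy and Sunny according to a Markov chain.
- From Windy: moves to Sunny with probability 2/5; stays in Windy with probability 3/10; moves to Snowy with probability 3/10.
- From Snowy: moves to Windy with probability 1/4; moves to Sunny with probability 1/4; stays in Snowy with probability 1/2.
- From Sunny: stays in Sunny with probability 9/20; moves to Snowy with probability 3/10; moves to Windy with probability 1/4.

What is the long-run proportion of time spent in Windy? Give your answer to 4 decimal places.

0.2632

Let the stationary distribution be π with π = πP and π_1 + π_2 + π_3 = 1.
π_1 = 0.3·π_1 + 0.25·π_2 + 0.25·π_3
π_2 = 0.3·π_1 + 0.5·π_2 + 0.3·π_3
Solving with the normalization constraint gives π = (0.2632, 0.3750, 0.3618).
So the stationary probability of Windy is 0.2632.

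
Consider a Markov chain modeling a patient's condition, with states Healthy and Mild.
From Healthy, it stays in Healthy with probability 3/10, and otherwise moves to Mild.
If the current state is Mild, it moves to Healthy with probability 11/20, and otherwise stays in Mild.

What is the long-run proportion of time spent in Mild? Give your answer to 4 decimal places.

0.5600

Let the stationary distribution be π with π = πP and π_1 + π_2 = 1.
π_1 = 0.3·π_1 + 0.55·π_2
Solving with the normalization constraint gives π = (0.4400, 0.5600).
So the stationary probability of Mild is 0.5600.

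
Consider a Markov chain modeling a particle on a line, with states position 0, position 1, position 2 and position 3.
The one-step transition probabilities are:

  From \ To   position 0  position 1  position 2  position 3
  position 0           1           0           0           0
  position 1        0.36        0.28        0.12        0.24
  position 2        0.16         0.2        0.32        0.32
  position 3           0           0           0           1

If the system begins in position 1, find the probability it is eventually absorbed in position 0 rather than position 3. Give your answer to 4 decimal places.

0.5670

Let h(s) be the probability of absorption at position 0 starting from transient state s. Then h(position 0) = 1 and h(position 3) = 0. By first-step analysis:
h(position 1) = 0.36·1 + 0.28·h(position 1) + 0.12·h(position 2) + 0.24·0
h(position 2) = 0.16·1 + 0.2·h(position 1) + 0.32·h(position 2) + 0.32·0
Solving: h(position 1) = 0.5670, h(position 2) = 0.4021.
Starting from position 1, the probability is 0.5670.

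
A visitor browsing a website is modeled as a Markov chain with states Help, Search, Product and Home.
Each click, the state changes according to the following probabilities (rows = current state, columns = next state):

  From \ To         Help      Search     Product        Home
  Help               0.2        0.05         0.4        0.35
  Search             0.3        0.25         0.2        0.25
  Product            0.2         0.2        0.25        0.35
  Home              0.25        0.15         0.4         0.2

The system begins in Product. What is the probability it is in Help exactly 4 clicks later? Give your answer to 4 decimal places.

0.2305

Propagate the distribution vector 4 clicks from Product.
After 0 clicks: (0.0000, 0.0000, 1.0000, 0.0000)
After 1 click: (0.2000, 0.2000, 0.2500, 0.3500)
After 2 clicks: (0.2375, 0.1625, 0.3225, 0.2775)
After 3 clicks: (0.2301, 0.1586, 0.3191, 0.2921)
After 4 clicks: (0.2305, 0.1588, 0.3204, 0.2903)
P(in Help after 4 clicks) = 0.2305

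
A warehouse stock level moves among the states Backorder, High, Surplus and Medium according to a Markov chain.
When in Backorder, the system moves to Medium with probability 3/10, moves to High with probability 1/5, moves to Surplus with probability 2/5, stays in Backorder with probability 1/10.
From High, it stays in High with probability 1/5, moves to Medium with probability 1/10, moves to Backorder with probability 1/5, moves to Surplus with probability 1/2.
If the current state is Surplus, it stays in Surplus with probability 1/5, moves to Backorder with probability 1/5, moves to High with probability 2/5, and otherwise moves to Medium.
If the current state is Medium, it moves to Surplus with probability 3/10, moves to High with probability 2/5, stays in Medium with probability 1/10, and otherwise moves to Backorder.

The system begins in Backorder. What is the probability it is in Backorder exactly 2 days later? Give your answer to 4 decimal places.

0.1900

Propagate the distribution vector 2 days from Backorder.
After 0 days: (1.0000, 0.0000, 0.0000, 0.0000)
After 1 day: (0.1000, 0.2000, 0.4000, 0.3000)
After 2 days: (0.1900, 0.3400, 0.3100, 0.1600)
P(in Backorder after 2 days) = 0.1900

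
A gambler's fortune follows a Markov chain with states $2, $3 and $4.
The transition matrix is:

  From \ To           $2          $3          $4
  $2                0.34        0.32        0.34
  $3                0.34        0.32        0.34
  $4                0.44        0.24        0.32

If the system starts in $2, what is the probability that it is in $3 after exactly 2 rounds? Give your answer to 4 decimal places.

0.2928

Sum over the intermediate state after 1 round:
P = P($2→$2)·P($2→$3) + P($2→$3)·P($3→$3) + P($2→$4)·P($4→$3)
  = 0.34×0.32 + 0.32×0.32 + 0.34×0.24
  = 0.1088 + 0.1024 + 0.0816 = 0.2928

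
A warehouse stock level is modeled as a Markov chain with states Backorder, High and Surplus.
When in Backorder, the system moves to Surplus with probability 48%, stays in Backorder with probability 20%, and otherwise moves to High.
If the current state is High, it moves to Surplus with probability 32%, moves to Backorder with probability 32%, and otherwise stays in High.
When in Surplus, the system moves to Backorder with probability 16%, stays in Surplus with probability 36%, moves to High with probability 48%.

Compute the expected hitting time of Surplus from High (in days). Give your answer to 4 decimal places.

Let t(s) be the expected number of days to first reach Surplus from state s, with t(Surplus) = 0. Conditioning on the first day:
t(Backorder) = 1 + 0.2·t(Backorder) + 0.32·t(High)
t(High) = 1 + 0.32·t(Backorder) + 0.36·t(High)
Solving: t(Backorder) = 2.3438, t(High) = 2.7344.
Expected days from High to Surplus: 2.7344.

2.7344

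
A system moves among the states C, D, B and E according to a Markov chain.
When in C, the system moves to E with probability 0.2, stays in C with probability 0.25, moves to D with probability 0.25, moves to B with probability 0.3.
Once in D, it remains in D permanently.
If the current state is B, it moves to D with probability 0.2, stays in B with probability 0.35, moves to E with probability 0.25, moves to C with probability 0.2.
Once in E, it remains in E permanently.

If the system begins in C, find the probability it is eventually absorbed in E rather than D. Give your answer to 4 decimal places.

Let h(s) be the probability of absorption at E starting from transient state s. Then h(E) = 1 and h(D) = 0. By first-step analysis:
h(C) = 0.25·h(C) + 0.25·0 + 0.3·h(B) + 0.2·1
h(B) = 0.2·h(C) + 0.2·0 + 0.35·h(B) + 0.25·1
Solving: h(C) = 0.4795, h(B) = 0.5322.
Starting from C, the probability is 0.4795.

0.4795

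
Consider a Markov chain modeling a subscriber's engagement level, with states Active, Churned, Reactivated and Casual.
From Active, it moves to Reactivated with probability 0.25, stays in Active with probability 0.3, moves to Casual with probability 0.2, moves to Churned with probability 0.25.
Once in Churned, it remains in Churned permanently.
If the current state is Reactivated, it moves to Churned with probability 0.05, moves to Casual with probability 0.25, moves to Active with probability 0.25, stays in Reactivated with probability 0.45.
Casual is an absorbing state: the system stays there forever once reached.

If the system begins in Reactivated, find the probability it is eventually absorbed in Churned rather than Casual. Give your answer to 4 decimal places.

0.3023

Let h(s) be the probability of absorption at Churned starting from transient state s. Then h(Churned) = 1 and h(Casual) = 0. By first-step analysis:
h(Active) = 0.3·h(Active) + 0.25·1 + 0.25·h(Reactivated) + 0.2·0
h(Reactivated) = 0.25·h(Active) + 0.05·1 + 0.45·h(Reactivated) + 0.25·0
Solving: h(Active) = 0.4651, h(Reactivated) = 0.3023.
Starting from Reactivated, the probability is 0.3023.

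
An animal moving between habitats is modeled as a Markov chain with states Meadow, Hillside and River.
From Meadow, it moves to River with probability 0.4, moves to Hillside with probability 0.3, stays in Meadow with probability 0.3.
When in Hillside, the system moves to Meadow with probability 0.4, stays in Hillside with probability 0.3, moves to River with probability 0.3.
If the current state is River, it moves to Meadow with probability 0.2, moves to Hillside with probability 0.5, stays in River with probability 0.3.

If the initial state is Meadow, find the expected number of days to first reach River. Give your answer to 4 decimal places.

Let t(s) be the expected number of days to first reach River from state s, with t(River) = 0. Conditioning on the first day:
t(Meadow) = 1 + 0.3·t(Meadow) + 0.3·t(Hillside)
t(Hillside) = 1 + 0.4·t(Meadow) + 0.3·t(Hillside)
Solving: t(Meadow) = 2.7027, t(Hillside) = 2.9730.
Expected days from Meadow to River: 2.7027.

2.7027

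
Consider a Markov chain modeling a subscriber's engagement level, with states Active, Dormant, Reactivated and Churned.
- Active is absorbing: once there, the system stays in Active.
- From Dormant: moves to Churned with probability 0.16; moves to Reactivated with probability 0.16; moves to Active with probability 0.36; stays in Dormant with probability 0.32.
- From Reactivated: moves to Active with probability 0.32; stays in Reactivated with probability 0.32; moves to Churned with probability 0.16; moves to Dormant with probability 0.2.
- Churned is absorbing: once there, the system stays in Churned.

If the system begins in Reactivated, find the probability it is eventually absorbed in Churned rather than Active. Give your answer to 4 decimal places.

0.3271

Let h(s) be the probability of absorption at Churned starting from transient state s. Then h(Churned) = 1 and h(Active) = 0. By first-step analysis:
h(Dormant) = 0.36·0 + 0.32·h(Dormant) + 0.16·h(Reactivated) + 0.16·1
h(Reactivated) = 0.32·0 + 0.2·h(Dormant) + 0.32·h(Reactivated) + 0.16·1
Solving: h(Dormant) = 0.3123, h(Reactivated) = 0.3271.
Starting from Reactivated, the probability is 0.3271.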